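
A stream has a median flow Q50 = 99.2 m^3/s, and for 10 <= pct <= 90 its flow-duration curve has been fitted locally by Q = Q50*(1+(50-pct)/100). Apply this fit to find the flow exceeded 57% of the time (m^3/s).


Q = 99.2 * (1 + (50 - 57)/100) = 92.2560 m^3/s


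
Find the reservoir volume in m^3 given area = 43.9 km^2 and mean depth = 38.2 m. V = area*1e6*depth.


V = 43.9 * 1e6 * 38.2 = 1.6770e+09 m^3


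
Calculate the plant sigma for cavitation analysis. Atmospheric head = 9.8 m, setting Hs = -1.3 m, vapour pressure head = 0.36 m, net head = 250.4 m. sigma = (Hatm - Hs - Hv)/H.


sigma = (9.8 - (-1.3) - 0.36) / 250.4 = 0.0429


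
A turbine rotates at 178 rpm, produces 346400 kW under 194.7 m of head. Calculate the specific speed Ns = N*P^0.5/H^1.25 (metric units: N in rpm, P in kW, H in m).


Ns = 178 * 346400^0.5 / 194.7^1.25 = 144.0461


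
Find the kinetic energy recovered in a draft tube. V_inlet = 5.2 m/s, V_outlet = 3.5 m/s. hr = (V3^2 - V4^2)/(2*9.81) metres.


hr = (5.2^2 - 3.5^2) / (2*9.81) = 0.7538 m


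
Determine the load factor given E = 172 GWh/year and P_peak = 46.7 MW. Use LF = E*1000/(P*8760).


LF = 172 * 1000 / (46.7 * 8760) = 0.4204


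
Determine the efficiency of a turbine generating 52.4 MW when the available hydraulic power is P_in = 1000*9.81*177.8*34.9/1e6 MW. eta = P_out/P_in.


P_in = 1000 * 9.81 * 177.8 * 34.9 / 1e6 = 60.8732 MW
eta = 52.4 / 60.8732 = 0.8608


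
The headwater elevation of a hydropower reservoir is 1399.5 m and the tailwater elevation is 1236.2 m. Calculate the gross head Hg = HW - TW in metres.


Hg = 1399.5 - 1236.2 = 163.3000 m


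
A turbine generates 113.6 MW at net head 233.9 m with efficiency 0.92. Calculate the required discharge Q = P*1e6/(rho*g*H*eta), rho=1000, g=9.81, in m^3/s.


Q = 113.6 * 1e6 / (1000 * 9.81 * 233.9 * 0.92) = 53.8135 m^3/s


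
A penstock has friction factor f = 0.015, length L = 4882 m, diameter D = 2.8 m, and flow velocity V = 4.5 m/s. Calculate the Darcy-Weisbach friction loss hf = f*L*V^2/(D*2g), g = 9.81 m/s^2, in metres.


hf = 0.015 * 4882 * 4.5^2 / (2.8 * 2 * 9.81) = 26.9934 m


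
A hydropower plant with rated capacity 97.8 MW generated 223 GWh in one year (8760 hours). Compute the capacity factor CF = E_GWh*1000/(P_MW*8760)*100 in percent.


CF = 223 * 1000 / (97.8 * 8760) * 100 = 26.0293 %


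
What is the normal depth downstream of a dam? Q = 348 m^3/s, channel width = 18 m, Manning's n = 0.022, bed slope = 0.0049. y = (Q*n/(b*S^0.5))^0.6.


y = (348 * 0.022 / (18 * 0.0049^0.5))^0.6 = 2.9524 m


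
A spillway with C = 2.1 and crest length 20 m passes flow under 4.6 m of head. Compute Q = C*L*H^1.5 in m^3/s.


Q = 2.1 * 20 * 4.6^1.5 = 414.3678 m^3/s


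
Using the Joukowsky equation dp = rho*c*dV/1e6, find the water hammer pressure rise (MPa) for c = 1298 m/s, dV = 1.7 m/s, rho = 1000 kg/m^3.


dp = 1000 * 1298 * 1.7 / 1e6 = 2.2066 MPa


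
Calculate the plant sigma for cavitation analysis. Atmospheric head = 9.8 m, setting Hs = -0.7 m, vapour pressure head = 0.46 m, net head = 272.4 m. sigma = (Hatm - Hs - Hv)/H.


sigma = (9.8 - (-0.7) - 0.46) / 272.4 = 0.0369


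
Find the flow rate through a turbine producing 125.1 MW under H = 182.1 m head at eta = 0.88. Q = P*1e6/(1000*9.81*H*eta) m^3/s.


Q = 125.1 * 1e6 / (1000 * 9.81 * 182.1 * 0.88) = 79.5785 m^3/s


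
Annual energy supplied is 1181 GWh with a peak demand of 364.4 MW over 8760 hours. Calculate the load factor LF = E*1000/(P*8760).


LF = 1181 * 1000 / (364.4 * 8760) = 0.3700


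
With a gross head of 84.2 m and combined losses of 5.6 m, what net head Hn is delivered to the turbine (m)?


Hn = 84.2 - 5.6 = 78.6000 m


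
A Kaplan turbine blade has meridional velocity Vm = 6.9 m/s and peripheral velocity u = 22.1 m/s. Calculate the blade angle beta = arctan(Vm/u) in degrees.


beta = arctan(6.9 / 22.1) = 17.3393 degrees


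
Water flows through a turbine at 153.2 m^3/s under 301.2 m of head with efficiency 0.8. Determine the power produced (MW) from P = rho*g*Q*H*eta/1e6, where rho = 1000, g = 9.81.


P = 1000 * 9.81 * 153.2 * 301.2 * 0.8 / 1e6 = 362.1369 MW


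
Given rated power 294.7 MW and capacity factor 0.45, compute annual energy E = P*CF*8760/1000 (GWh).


E = 294.7 * 0.45 * 8760 / 1000 = 1161.7074 GWh


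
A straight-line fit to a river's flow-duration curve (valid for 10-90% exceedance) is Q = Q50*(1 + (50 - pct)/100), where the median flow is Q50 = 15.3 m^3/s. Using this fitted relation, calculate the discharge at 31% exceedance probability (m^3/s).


Q = 15.3 * (1 + (50 - 31)/100) = 18.2070 m^3/s


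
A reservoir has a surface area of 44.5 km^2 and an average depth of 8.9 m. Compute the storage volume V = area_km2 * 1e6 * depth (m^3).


V = 44.5 * 1e6 * 8.9 = 3.9605e+08 m^3


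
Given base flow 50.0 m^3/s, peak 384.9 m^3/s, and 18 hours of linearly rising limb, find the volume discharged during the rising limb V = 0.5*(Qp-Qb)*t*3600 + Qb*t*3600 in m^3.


V = 0.5*(384.9 - 50.0)*18*3600 + 50.0*18*3600 = 1.4091e+07 m^3


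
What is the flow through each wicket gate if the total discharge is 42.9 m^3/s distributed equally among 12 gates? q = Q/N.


q = 42.9 / 12 = 3.5750 m^3/s


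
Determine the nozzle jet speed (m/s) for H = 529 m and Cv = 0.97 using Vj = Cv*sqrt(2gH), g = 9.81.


Vj = 0.97 * sqrt(2*9.81*529) = 98.8210 m/s


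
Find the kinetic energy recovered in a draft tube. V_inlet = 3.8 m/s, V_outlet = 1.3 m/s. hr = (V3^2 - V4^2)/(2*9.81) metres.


hr = (3.8^2 - 1.3^2) / (2*9.81) = 0.6498 m


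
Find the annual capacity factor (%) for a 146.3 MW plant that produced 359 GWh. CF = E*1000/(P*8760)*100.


CF = 359 * 1000 / (146.3 * 8760) * 100 = 28.0121 %


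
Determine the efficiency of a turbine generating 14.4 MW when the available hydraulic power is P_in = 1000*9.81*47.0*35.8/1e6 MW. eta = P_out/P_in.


P_in = 1000 * 9.81 * 47.0 * 35.8 / 1e6 = 16.5063 MW
eta = 14.4 / 16.5063 = 0.8724


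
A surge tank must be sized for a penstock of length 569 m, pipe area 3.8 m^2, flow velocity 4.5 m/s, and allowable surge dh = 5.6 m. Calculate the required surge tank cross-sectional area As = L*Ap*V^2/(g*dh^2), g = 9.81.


As = 569 * 3.8 * 4.5^2 / (9.81 * 5.6^2) = 142.3232 m^2


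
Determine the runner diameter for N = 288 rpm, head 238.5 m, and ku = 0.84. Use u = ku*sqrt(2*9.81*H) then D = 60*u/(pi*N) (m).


u = 0.84 * sqrt(2*9.81*238.5) = 57.4610 m/s
D = 60 * 57.4610 / (pi * 288) = 3.8105 m


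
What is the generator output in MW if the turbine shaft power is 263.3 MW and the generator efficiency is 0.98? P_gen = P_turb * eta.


P_gen = 263.3 * 0.98 = 258.0340 MW


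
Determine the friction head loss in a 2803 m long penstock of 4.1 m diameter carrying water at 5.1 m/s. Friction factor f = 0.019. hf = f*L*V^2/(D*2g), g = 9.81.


hf = 0.019 * 2803 * 5.1^2 / (4.1 * 2 * 9.81) = 17.2200 m


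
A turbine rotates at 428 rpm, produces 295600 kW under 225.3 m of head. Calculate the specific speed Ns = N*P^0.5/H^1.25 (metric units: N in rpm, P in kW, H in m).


Ns = 428 * 295600^0.5 / 225.3^1.25 = 266.5904


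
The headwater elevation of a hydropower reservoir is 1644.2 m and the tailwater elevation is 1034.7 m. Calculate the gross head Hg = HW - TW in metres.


Hg = 1644.2 - 1034.7 = 609.5000 m


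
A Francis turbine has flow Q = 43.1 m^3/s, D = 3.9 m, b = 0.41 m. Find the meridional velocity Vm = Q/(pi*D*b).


Vm = 43.1 / (pi * 3.9 * 0.41) = 8.5798 m/s


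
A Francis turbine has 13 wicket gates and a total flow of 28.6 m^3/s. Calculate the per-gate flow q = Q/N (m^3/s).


q = 28.6 / 13 = 2.2000 m^3/s


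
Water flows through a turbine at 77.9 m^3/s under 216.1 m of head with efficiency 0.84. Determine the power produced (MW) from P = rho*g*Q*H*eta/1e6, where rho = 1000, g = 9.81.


P = 1000 * 9.81 * 77.9 * 216.1 * 0.84 / 1e6 = 138.7205 MW


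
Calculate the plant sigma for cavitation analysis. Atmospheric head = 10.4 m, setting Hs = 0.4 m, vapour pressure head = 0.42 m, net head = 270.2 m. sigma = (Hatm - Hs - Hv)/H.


sigma = (10.4 - 0.4 - 0.42) / 270.2 = 0.0355


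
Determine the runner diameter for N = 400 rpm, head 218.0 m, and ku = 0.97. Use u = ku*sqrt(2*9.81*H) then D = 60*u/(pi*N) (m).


u = 0.97 * sqrt(2*9.81*218.0) = 63.4380 m/s
D = 60 * 63.4380 / (pi * 400) = 3.0289 m


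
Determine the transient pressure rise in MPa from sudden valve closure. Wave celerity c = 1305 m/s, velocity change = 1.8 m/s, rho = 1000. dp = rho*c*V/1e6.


dp = 1000 * 1305 * 1.8 / 1e6 = 2.3490 MPa


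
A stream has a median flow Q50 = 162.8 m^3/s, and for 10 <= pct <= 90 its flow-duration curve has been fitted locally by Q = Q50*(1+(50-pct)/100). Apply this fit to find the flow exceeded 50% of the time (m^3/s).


Q = 162.8 * (1 + (50 - 50)/100) = 162.8000 m^3/s


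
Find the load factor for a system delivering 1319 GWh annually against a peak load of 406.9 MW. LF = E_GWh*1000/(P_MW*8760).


LF = 1319 * 1000 / (406.9 * 8760) = 0.3700


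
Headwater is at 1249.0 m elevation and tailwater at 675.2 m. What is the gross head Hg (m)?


Hg = 1249.0 - 675.2 = 573.8000 m


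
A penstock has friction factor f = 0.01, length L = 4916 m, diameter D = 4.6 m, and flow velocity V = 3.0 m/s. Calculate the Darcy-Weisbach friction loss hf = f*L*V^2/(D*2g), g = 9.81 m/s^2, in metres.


hf = 0.01 * 4916 * 3.0^2 / (4.6 * 2 * 9.81) = 4.9023 m


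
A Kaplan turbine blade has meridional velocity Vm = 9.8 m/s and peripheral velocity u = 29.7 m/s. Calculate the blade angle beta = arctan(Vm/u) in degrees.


beta = arctan(9.8 / 29.7) = 18.2612 degrees


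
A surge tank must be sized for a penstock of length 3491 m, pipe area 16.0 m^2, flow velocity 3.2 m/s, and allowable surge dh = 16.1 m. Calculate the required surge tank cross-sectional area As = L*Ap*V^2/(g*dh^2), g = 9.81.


As = 3491 * 16.0 * 3.2^2 / (9.81 * 16.1^2) = 224.9309 m^2


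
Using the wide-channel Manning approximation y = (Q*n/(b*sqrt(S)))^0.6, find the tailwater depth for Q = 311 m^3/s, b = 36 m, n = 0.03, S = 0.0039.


y = (311 * 0.03 / (36 * 0.0039^0.5))^0.6 = 2.3487 m


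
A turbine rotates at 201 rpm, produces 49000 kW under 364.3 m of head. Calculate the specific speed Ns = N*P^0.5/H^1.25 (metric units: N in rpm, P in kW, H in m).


Ns = 201 * 49000^0.5 / 364.3^1.25 = 27.9557


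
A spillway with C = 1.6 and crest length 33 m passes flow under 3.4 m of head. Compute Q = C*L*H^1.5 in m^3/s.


Q = 1.6 * 33 * 3.4^1.5 = 331.0185 m^3/s


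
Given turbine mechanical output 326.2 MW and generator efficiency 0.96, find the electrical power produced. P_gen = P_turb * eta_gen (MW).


P_gen = 326.2 * 0.96 = 313.1520 MW


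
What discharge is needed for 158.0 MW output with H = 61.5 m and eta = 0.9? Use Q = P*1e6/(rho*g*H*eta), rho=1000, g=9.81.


Q = 158.0 * 1e6 / (1000 * 9.81 * 61.5 * 0.9) = 290.9849 m^3/s


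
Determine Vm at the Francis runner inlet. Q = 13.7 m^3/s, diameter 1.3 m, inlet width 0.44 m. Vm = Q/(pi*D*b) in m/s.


Vm = 13.7 / (pi * 1.3 * 0.44) = 7.6239 m/s


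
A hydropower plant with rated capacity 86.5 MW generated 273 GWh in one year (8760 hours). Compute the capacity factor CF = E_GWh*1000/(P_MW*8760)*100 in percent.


CF = 273 * 1000 / (86.5 * 8760) * 100 = 36.0282 %


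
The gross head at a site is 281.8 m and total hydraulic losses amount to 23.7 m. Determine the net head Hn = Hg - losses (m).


Hn = 281.8 - 23.7 = 258.1000 m


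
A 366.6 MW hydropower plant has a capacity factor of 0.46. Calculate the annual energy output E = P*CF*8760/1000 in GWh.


E = 366.6 * 0.46 * 8760 / 1000 = 1477.2514 GWh


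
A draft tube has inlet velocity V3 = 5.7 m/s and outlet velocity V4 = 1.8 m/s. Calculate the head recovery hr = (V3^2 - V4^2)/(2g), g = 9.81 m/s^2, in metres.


hr = (5.7^2 - 1.8^2) / (2*9.81) = 1.4908 m


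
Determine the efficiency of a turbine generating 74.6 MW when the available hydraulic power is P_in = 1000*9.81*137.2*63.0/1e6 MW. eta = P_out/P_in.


P_in = 1000 * 9.81 * 137.2 * 63.0 / 1e6 = 84.7937 MW
eta = 74.6 / 84.7937 = 0.8798


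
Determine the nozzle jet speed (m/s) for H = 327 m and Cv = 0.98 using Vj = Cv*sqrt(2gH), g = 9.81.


Vj = 0.98 * sqrt(2*9.81*327) = 78.4963 m/s


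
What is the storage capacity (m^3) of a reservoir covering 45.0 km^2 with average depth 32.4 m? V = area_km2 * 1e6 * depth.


V = 45.0 * 1e6 * 32.4 = 1.4580e+09 m^3


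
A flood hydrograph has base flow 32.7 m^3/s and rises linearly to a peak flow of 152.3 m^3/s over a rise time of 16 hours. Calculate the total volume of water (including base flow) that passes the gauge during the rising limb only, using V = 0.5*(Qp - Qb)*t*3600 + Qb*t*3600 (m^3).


V = 0.5*(152.3 - 32.7)*16*3600 + 32.7*16*3600 = 5.3280e+06 m^3


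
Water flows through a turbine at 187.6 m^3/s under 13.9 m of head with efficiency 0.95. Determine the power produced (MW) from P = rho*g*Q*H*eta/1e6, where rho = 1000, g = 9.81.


P = 1000 * 9.81 * 187.6 * 13.9 * 0.95 / 1e6 = 24.3019 MW


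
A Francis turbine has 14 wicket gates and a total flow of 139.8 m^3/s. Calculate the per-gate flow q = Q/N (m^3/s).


q = 139.8 / 14 = 9.9857 m^3/s


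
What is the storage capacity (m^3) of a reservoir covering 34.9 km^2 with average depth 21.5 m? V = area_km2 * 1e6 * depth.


V = 34.9 * 1e6 * 21.5 = 7.5035e+08 m^3


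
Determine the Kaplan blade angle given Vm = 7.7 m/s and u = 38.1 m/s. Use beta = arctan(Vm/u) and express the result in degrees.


beta = arctan(7.7 / 38.1) = 11.4256 degrees


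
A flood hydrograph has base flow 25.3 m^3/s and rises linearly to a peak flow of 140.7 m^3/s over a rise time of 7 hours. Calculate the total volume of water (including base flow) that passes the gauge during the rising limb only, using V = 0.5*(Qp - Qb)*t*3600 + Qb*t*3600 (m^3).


V = 0.5*(140.7 - 25.3)*7*3600 + 25.3*7*3600 = 2.0916e+06 m^3


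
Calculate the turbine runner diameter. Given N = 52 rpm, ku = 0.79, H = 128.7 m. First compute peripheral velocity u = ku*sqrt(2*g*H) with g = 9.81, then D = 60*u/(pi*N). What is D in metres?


u = 0.79 * sqrt(2*9.81*128.7) = 39.6977 m/s
D = 60 * 39.6977 / (pi * 52) = 14.5802 m


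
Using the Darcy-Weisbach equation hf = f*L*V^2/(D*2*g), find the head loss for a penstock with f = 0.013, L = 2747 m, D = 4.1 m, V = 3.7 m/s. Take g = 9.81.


hf = 0.013 * 2747 * 3.7^2 / (4.1 * 2 * 9.81) = 6.0775 m


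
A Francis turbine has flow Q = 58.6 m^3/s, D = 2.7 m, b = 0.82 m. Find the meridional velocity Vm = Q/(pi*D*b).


Vm = 58.6 / (pi * 2.7 * 0.82) = 8.4250 m/s


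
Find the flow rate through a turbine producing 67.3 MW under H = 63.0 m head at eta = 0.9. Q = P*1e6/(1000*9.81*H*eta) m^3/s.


Q = 67.3 * 1e6 / (1000 * 9.81 * 63.0 * 0.9) = 120.9938 m^3/s


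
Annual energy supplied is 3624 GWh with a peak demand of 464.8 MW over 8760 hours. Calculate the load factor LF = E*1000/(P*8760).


LF = 3624 * 1000 / (464.8 * 8760) = 0.8901


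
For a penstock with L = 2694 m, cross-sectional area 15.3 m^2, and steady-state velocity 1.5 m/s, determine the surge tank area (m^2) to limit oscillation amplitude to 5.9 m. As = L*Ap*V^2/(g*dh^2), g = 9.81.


As = 2694 * 15.3 * 1.5^2 / (9.81 * 5.9^2) = 271.5805 m^2


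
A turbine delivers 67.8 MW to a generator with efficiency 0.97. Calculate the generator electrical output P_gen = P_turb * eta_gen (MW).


P_gen = 67.8 * 0.97 = 65.7660 MW


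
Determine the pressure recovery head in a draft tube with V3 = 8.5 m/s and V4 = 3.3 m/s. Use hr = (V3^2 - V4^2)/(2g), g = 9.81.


hr = (8.5^2 - 3.3^2) / (2*9.81) = 3.1274 m


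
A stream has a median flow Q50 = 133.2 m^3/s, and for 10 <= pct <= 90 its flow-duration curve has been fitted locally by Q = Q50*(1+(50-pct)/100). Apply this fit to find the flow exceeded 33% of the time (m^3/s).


Q = 133.2 * (1 + (50 - 33)/100) = 155.8440 m^3/s


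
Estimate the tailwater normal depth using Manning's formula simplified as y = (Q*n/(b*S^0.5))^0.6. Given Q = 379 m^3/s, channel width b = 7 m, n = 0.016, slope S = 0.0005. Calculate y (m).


y = (379 * 0.016 / (7 * 0.0005^0.5))^0.6 = 8.9723 m


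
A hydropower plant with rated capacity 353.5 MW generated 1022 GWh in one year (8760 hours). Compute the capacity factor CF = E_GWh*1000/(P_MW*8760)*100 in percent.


CF = 1022 * 1000 / (353.5 * 8760) * 100 = 33.0033 %


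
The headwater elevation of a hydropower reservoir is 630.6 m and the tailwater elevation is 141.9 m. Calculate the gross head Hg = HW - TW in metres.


Hg = 630.6 - 141.9 = 488.7000 m


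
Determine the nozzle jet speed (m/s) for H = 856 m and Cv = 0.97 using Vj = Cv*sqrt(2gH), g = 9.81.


Vj = 0.97 * sqrt(2*9.81*856) = 125.7066 m/s


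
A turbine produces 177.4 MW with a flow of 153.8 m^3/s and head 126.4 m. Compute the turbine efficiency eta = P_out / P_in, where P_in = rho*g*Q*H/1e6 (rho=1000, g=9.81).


P_in = 1000 * 9.81 * 153.8 * 126.4 / 1e6 = 190.7095 MW
eta = 177.4 / 190.7095 = 0.9302


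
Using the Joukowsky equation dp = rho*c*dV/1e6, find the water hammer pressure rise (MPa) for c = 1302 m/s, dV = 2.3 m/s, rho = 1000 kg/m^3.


dp = 1000 * 1302 * 2.3 / 1e6 = 2.9946 MPa


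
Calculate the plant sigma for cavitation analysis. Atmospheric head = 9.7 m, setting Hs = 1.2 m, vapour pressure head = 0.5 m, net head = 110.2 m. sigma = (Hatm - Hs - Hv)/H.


sigma = (9.7 - 1.2 - 0.5) / 110.2 = 0.0726


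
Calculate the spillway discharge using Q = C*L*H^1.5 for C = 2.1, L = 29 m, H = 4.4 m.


Q = 2.1 * 29 * 4.4^1.5 = 562.0776 m^3/s


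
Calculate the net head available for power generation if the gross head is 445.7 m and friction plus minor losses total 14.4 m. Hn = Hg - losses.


Hn = 445.7 - 14.4 = 431.3000 m


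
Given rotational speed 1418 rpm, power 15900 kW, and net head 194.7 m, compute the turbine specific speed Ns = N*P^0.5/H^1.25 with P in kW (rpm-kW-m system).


Ns = 1418 * 15900^0.5 / 194.7^1.25 = 245.8484


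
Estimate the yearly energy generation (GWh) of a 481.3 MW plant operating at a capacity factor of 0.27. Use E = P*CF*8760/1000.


E = 481.3 * 0.27 * 8760 / 1000 = 1138.3708 GWh


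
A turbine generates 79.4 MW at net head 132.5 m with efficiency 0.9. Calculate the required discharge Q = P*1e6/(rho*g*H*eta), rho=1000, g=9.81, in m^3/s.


Q = 79.4 * 1e6 / (1000 * 9.81 * 132.5 * 0.9) = 67.8724 m^3/s


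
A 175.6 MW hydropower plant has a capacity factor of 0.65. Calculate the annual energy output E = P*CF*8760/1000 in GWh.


E = 175.6 * 0.65 * 8760 / 1000 = 999.8664 GWh


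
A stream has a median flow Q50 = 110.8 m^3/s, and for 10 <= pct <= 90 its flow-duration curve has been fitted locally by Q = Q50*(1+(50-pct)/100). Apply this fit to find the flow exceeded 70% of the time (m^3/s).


Q = 110.8 * (1 + (50 - 70)/100) = 88.6400 m^3/s


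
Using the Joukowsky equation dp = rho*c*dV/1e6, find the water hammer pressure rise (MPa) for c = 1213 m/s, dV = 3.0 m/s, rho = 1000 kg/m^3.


dp = 1000 * 1213 * 3.0 / 1e6 = 3.6390 MPa


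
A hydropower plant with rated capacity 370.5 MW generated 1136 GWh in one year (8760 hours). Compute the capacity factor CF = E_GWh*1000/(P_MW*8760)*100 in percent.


CF = 1136 * 1000 / (370.5 * 8760) * 100 = 35.0014 %


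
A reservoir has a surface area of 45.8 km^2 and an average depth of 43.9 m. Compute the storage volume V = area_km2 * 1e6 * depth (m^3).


V = 45.8 * 1e6 * 43.9 = 2.0106e+09 m^3


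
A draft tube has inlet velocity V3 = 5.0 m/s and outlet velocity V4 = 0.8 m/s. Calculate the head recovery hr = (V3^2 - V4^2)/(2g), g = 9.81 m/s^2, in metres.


hr = (5.0^2 - 0.8^2) / (2*9.81) = 1.2416 m


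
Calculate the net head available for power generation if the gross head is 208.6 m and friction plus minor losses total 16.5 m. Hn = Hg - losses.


Hn = 208.6 - 16.5 = 192.1000 m


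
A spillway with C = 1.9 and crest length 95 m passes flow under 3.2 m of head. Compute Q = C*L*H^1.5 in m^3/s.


Q = 1.9 * 95 * 3.2^1.5 = 1033.2423 m^3/s


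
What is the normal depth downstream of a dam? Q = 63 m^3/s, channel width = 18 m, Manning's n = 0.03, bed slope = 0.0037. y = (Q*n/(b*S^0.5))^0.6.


y = (63 * 0.03 / (18 * 0.0037^0.5))^0.6 = 1.3876 m


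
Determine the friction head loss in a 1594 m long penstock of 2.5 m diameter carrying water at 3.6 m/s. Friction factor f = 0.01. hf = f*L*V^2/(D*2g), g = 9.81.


hf = 0.01 * 1594 * 3.6^2 / (2.5 * 2 * 9.81) = 4.2117 m


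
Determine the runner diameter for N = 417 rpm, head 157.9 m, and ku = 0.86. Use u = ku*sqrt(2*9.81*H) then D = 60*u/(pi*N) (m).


u = 0.86 * sqrt(2*9.81*157.9) = 47.8673 m/s
D = 60 * 47.8673 / (pi * 417) = 2.1923 m


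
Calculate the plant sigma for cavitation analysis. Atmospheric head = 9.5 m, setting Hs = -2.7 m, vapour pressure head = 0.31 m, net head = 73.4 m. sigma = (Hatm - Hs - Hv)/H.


sigma = (9.5 - (-2.7) - 0.31) / 73.4 = 0.1620


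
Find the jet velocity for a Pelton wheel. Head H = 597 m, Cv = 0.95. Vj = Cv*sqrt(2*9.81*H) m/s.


Vj = 0.95 * sqrt(2*9.81*597) = 102.8159 m/s


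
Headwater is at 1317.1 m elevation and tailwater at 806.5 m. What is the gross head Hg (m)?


Hg = 1317.1 - 806.5 = 510.6000 m


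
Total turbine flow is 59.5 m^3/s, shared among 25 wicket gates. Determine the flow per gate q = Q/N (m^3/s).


q = 59.5 / 25 = 2.3800 m^3/s


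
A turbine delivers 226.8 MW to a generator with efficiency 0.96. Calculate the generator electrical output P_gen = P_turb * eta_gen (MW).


P_gen = 226.8 * 0.96 = 217.7280 MW


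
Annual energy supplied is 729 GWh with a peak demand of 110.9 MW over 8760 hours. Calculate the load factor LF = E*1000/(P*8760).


LF = 729 * 1000 / (110.9 * 8760) = 0.7504


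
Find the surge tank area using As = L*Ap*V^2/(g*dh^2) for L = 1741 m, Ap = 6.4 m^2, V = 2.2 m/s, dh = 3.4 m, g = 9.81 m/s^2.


As = 1741 * 6.4 * 2.2^2 / (9.81 * 3.4^2) = 475.5512 m^2


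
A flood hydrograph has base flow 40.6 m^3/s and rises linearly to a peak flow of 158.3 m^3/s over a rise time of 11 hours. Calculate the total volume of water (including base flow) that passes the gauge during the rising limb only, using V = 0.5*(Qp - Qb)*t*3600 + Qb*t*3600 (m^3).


V = 0.5*(158.3 - 40.6)*11*3600 + 40.6*11*3600 = 3.9382e+06 m^3


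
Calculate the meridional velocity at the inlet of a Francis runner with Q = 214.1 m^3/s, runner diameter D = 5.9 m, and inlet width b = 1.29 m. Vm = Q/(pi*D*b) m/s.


Vm = 214.1 / (pi * 5.9 * 1.29) = 8.9542 m/s


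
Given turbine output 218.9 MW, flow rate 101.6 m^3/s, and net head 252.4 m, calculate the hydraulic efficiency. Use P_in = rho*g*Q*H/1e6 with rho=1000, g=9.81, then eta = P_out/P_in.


P_in = 1000 * 9.81 * 101.6 * 252.4 / 1e6 = 251.5661 MW
eta = 218.9 / 251.5661 = 0.8701


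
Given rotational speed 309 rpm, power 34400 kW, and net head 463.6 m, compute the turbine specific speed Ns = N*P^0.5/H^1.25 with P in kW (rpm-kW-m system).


Ns = 309 * 34400^0.5 / 463.6^1.25 = 26.6415


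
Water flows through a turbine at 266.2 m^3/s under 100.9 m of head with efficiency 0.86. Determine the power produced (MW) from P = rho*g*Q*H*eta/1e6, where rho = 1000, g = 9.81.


P = 1000 * 9.81 * 266.2 * 100.9 * 0.86 / 1e6 = 226.6035 MW


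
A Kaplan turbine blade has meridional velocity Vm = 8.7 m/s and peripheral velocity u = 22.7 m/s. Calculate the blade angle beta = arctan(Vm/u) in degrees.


beta = arctan(8.7 / 22.7) = 20.9698 degrees


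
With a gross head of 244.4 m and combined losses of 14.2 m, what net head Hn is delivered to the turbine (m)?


Hn = 244.4 - 14.2 = 230.2000 m


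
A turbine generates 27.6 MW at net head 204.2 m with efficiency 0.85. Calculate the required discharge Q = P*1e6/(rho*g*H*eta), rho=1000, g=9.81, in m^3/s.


Q = 27.6 * 1e6 / (1000 * 9.81 * 204.2 * 0.85) = 16.2093 m^3/s


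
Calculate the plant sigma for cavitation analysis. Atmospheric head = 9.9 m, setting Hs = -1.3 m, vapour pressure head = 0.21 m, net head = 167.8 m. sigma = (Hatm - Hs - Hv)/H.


sigma = (9.9 - (-1.3) - 0.21) / 167.8 = 0.0655


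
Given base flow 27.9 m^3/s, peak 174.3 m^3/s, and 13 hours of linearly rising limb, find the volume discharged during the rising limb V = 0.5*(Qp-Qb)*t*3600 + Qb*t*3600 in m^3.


V = 0.5*(174.3 - 27.9)*13*3600 + 27.9*13*3600 = 4.7315e+06 m^3


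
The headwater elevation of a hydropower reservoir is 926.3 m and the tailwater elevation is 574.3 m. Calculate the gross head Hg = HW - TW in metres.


Hg = 926.3 - 574.3 = 352.0000 m


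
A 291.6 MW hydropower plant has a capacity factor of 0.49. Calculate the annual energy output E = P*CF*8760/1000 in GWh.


E = 291.6 * 0.49 * 8760 / 1000 = 1251.6638 GWh


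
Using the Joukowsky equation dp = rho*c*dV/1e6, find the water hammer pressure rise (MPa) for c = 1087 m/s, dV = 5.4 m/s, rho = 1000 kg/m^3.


dp = 1000 * 1087 * 5.4 / 1e6 = 5.8698 MPa


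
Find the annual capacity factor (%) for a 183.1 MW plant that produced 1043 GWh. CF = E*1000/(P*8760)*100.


CF = 1043 * 1000 / (183.1 * 8760) * 100 = 65.0267 %


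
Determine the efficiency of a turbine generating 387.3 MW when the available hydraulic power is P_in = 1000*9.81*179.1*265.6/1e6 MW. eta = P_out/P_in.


P_in = 1000 * 9.81 * 179.1 * 265.6 / 1e6 = 466.6515 MW
eta = 387.3 / 466.6515 = 0.8300


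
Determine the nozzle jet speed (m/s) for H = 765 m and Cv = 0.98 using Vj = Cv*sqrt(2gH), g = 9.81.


Vj = 0.98 * sqrt(2*9.81*765) = 120.0622 m/s


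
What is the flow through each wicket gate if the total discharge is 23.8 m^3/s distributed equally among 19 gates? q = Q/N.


q = 23.8 / 19 = 1.2526 m^3/s


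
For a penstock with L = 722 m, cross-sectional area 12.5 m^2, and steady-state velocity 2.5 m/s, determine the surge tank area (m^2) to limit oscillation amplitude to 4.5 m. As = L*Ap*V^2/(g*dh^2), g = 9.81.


As = 722 * 12.5 * 2.5^2 / (9.81 * 4.5^2) = 283.9443 m^2


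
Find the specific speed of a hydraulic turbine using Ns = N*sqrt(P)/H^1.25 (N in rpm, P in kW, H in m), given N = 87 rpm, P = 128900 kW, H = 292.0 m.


Ns = 87 * 128900^0.5 / 292.0^1.25 = 25.8772


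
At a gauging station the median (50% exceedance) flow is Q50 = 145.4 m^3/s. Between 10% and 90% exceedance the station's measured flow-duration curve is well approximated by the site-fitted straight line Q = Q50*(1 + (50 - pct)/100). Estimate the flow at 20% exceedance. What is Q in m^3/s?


Q = 145.4 * (1 + (50 - 20)/100) = 189.0200 m^3/s


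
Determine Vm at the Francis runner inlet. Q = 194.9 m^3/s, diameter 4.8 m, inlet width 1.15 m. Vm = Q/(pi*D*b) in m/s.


Vm = 194.9 / (pi * 4.8 * 1.15) = 11.2389 m/s


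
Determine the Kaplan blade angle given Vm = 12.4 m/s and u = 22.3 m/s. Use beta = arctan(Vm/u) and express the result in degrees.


beta = arctan(12.4 / 22.3) = 29.0764 degrees


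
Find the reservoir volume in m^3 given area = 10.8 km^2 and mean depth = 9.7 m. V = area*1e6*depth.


V = 10.8 * 1e6 * 9.7 = 1.0476e+08 m^3


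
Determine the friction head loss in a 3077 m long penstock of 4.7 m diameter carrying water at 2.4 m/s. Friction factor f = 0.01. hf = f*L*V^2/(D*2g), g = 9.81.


hf = 0.01 * 3077 * 2.4^2 / (4.7 * 2 * 9.81) = 1.9220 m


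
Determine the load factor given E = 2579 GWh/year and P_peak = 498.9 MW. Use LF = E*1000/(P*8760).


LF = 2579 * 1000 / (498.9 * 8760) = 0.5901


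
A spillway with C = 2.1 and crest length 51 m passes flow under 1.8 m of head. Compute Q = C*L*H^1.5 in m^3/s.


Q = 2.1 * 51 * 1.8^1.5 = 258.6415 m^3/s


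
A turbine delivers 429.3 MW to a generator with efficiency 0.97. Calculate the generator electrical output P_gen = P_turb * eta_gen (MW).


P_gen = 429.3 * 0.97 = 416.4210 MW


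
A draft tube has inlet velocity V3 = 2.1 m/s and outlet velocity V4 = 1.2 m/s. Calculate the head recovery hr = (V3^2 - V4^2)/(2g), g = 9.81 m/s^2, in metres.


hr = (2.1^2 - 1.2^2) / (2*9.81) = 0.1514 m


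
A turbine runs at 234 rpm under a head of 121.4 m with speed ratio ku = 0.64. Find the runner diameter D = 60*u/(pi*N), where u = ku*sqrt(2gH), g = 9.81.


u = 0.64 * sqrt(2*9.81*121.4) = 31.2348 m/s
D = 60 * 31.2348 / (pi * 234) = 2.5493 m


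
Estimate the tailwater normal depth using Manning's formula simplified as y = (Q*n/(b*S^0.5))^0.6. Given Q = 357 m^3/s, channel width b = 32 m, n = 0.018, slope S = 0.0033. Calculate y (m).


y = (357 * 0.018 / (32 * 0.0033^0.5))^0.6 = 2.1189 m


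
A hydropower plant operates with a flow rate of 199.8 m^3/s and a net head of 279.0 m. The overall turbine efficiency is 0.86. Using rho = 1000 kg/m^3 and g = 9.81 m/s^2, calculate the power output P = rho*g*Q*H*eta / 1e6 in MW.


P = 1000 * 9.81 * 199.8 * 279.0 * 0.86 / 1e6 = 470.2915 MW


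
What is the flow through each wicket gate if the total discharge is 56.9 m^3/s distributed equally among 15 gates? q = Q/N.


q = 56.9 / 15 = 3.7933 m^3/s


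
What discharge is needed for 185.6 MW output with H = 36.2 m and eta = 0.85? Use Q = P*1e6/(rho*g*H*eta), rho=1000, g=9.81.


Q = 185.6 * 1e6 / (1000 * 9.81 * 36.2 * 0.85) = 614.8674 m^3/s


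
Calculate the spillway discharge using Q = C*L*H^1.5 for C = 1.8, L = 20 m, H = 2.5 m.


Q = 1.8 * 20 * 2.5^1.5 = 142.3025 m^3/s


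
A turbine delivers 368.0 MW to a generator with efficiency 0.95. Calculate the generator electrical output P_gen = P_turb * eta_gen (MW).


P_gen = 368.0 * 0.95 = 349.6000 MW


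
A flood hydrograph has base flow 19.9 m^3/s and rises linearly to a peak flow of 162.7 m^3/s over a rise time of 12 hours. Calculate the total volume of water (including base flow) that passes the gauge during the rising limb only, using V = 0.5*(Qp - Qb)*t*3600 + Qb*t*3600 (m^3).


V = 0.5*(162.7 - 19.9)*12*3600 + 19.9*12*3600 = 3.9442e+06 m^3


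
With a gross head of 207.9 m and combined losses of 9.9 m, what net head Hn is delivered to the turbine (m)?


Hn = 207.9 - 9.9 = 198.0000 m


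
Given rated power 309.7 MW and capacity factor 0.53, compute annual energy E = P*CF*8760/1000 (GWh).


E = 309.7 * 0.53 * 8760 / 1000 = 1437.8752 GWh


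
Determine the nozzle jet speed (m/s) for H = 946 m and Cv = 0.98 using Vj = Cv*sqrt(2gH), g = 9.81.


Vj = 0.98 * sqrt(2*9.81*946) = 133.5123 m/s


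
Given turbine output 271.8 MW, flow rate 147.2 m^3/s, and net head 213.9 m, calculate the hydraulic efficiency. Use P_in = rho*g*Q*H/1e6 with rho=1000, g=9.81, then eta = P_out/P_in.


P_in = 1000 * 9.81 * 147.2 * 213.9 / 1e6 = 308.8784 MW
eta = 271.8 / 308.8784 = 0.8800


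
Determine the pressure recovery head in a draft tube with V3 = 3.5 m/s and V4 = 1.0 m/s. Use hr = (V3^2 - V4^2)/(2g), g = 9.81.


hr = (3.5^2 - 1.0^2) / (2*9.81) = 0.5734 m


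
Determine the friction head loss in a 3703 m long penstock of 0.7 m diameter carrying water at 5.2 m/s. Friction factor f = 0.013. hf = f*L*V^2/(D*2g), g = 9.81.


hf = 0.013 * 3703 * 5.2^2 / (0.7 * 2 * 9.81) = 94.7778 m


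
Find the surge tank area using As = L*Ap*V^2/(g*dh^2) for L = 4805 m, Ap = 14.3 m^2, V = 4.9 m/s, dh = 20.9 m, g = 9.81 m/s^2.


As = 4805 * 14.3 * 4.9^2 / (9.81 * 20.9^2) = 384.9994 m^2


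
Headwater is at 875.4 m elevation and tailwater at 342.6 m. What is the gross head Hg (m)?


Hg = 875.4 - 342.6 = 532.8000 m


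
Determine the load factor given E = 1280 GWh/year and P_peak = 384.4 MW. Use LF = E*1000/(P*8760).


LF = 1280 * 1000 / (384.4 * 8760) = 0.3801


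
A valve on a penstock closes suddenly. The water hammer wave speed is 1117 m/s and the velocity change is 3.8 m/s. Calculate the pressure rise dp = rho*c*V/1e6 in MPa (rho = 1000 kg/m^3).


dp = 1000 * 1117 * 3.8 / 1e6 = 4.2446 MPa


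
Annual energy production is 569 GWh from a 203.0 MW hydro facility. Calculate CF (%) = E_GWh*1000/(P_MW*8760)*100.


CF = 569 * 1000 / (203.0 * 8760) * 100 = 31.9972 %


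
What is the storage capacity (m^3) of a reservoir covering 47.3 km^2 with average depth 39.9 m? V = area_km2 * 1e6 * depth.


V = 47.3 * 1e6 * 39.9 = 1.8873e+09 m^3


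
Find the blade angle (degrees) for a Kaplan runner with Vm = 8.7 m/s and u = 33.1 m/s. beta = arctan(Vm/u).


beta = arctan(8.7 / 33.1) = 14.7265 degrees


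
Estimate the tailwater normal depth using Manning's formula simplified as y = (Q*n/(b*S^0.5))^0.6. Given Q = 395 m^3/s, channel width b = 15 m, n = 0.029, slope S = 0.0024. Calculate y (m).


y = (395 * 0.029 / (15 * 0.0024^0.5))^0.6 = 5.1961 m


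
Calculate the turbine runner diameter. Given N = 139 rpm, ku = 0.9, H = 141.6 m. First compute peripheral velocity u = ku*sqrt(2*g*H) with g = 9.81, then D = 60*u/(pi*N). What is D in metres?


u = 0.9 * sqrt(2*9.81*141.6) = 47.4377 m/s
D = 60 * 47.4377 / (pi * 139) = 6.5179 m


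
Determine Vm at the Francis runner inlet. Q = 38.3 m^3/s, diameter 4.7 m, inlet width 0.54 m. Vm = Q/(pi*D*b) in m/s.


Vm = 38.3 / (pi * 4.7 * 0.54) = 4.8035 m/s


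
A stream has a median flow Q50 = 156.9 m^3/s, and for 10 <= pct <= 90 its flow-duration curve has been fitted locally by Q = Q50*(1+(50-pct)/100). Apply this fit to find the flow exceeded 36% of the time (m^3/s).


Q = 156.9 * (1 + (50 - 36)/100) = 178.8660 m^3/s


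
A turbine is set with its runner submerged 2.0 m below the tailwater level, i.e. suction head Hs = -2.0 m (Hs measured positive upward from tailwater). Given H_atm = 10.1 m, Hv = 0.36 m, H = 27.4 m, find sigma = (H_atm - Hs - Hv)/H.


sigma = (10.1 - (-2.0) - 0.36) / 27.4 = 0.4285


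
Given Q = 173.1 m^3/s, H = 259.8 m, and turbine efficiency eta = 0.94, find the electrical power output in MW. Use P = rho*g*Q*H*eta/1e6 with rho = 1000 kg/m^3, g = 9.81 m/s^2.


P = 1000 * 9.81 * 173.1 * 259.8 * 0.94 / 1e6 = 414.6991 MW


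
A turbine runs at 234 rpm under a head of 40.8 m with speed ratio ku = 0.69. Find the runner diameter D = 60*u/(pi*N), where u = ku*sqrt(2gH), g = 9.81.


u = 0.69 * sqrt(2*9.81*40.8) = 19.5222 m/s
D = 60 * 19.5222 / (pi * 234) = 1.5934 m


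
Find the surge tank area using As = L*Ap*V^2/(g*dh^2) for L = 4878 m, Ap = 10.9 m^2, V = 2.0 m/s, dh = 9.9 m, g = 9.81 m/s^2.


As = 4878 * 10.9 * 2.0^2 / (9.81 * 9.9^2) = 221.2019 m^2


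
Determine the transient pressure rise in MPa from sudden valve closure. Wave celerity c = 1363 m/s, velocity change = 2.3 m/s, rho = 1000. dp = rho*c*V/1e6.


dp = 1000 * 1363 * 2.3 / 1e6 = 3.1349 MPa


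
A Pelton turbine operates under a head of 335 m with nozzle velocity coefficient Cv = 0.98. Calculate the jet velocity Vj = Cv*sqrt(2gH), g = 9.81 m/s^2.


Vj = 0.98 * sqrt(2*9.81*335) = 79.4507 m/s


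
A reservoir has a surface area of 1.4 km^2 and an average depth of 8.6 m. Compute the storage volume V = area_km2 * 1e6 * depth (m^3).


V = 1.4 * 1e6 * 8.6 = 1.2040e+07 m^3


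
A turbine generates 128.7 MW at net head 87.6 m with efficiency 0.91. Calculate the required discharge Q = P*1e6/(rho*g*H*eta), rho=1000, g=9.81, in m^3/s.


Q = 128.7 * 1e6 / (1000 * 9.81 * 87.6 * 0.91) = 164.5751 m^3/s


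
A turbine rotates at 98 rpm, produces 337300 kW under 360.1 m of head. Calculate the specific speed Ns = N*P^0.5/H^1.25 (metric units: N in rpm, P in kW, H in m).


Ns = 98 * 337300^0.5 / 360.1^1.25 = 36.2832


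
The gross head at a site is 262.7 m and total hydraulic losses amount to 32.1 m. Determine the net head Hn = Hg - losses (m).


Hn = 262.7 - 32.1 = 230.6000 m


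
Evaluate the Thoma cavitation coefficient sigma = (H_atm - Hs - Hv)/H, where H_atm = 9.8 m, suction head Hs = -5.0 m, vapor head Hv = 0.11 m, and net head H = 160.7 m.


sigma = (9.8 - (-5.0) - 0.11) / 160.7 = 0.0914


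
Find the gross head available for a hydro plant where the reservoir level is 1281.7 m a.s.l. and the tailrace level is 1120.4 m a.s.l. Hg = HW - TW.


Hg = 1281.7 - 1120.4 = 161.3000 m


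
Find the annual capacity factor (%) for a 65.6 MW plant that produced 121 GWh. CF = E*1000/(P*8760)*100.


CF = 121 * 1000 / (65.6 * 8760) * 100 = 21.0561 %


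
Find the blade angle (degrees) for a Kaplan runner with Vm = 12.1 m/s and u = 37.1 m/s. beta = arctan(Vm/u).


beta = arctan(12.1 / 37.1) = 18.0635 degrees


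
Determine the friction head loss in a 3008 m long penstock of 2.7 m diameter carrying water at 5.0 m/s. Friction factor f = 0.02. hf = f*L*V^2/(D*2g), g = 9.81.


hf = 0.02 * 3008 * 5.0^2 / (2.7 * 2 * 9.81) = 28.3913 m


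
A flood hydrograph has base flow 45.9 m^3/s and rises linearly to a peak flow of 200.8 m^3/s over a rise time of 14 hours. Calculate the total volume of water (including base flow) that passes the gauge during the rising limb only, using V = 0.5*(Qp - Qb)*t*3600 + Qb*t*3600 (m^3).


V = 0.5*(200.8 - 45.9)*14*3600 + 45.9*14*3600 = 6.2168e+06 m^3


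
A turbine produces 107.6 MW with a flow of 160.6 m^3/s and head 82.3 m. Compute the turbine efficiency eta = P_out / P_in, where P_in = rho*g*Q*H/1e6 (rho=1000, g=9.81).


P_in = 1000 * 9.81 * 160.6 * 82.3 / 1e6 = 129.6625 MW
eta = 107.6 / 129.6625 = 0.8298


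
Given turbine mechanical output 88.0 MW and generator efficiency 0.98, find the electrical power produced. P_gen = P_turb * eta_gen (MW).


P_gen = 88.0 * 0.98 = 86.2400 MW


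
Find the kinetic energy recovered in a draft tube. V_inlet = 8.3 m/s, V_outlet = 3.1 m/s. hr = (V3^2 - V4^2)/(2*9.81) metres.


hr = (8.3^2 - 3.1^2) / (2*9.81) = 3.0214 m


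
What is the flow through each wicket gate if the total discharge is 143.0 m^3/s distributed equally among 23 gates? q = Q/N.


q = 143.0 / 23 = 6.2174 m^3/s


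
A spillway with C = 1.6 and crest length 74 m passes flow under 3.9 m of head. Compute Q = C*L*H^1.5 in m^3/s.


Q = 1.6 * 74 * 3.9^1.5 = 911.9029 m^3/s


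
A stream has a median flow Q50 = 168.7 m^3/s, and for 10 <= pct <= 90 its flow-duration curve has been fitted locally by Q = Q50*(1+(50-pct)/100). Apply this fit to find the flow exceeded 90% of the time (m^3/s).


Q = 168.7 * (1 + (50 - 90)/100) = 101.2200 m^3/s


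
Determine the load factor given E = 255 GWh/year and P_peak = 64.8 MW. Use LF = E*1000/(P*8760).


LF = 255 * 1000 / (64.8 * 8760) = 0.4492


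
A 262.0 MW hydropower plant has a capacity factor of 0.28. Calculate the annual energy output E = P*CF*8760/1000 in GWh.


E = 262.0 * 0.28 * 8760 / 1000 = 642.6336 GWh


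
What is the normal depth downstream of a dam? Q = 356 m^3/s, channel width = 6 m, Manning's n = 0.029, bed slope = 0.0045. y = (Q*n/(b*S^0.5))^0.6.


y = (356 * 0.029 / (6 * 0.0045^0.5))^0.6 = 7.0057 m


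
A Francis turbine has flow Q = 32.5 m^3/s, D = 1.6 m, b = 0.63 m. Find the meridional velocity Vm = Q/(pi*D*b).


Vm = 32.5 / (pi * 1.6 * 0.63) = 10.2630 m/s


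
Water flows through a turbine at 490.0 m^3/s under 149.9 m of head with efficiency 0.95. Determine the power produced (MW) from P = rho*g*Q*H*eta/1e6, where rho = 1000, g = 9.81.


P = 1000 * 9.81 * 490.0 * 149.9 * 0.95 / 1e6 = 684.5266 MW


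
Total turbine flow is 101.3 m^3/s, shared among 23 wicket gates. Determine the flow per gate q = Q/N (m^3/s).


q = 101.3 / 23 = 4.4043 m^3/s


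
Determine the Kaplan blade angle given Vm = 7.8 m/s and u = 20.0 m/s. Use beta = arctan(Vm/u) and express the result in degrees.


beta = arctan(7.8 / 20.0) = 21.3058 degrees


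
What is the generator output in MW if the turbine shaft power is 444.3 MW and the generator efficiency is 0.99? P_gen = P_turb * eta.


P_gen = 444.3 * 0.99 = 439.8570 MW
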